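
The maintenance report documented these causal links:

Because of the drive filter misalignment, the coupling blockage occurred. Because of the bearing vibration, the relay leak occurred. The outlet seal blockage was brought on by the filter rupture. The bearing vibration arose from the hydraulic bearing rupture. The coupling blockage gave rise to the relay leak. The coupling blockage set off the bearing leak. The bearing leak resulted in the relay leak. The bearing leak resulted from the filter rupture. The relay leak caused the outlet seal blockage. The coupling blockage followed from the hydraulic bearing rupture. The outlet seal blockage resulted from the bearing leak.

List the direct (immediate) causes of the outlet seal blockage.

Upstream contributors include the drive filter misalignment, the hydraulic bearing rupture, the coupling blockage, the bearing vibration, but only the bearing leak, the filter rupture, the relay leak feed directly into the outlet seal blockage.

the bearing leak, the filter rupture, the relay leak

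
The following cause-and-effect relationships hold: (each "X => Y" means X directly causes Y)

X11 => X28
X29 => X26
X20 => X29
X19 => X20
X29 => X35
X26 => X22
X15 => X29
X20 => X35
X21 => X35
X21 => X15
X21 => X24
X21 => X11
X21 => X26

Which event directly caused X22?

Upstream contributors include X19, X21, X15, X20, X29, but only X26 feeds directly into X22.

X26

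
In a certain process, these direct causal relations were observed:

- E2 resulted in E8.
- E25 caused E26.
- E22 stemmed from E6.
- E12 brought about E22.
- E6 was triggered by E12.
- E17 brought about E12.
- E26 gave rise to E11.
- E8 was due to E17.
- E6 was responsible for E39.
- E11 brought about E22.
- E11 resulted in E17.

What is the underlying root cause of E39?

E25

Tracing upstream from E39: E39 ← E6 ← E12 ← E17 ← E11 ← E26 ← E25.
E25 has no stated cause, so it is the root.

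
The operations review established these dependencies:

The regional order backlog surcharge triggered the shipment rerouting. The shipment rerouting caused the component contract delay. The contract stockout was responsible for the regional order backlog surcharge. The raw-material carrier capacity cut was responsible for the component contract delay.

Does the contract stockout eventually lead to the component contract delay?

Yes

There is a causal chain: the contract stockout → the regional order backlog surcharge → the shipment rerouting → the component contract delay.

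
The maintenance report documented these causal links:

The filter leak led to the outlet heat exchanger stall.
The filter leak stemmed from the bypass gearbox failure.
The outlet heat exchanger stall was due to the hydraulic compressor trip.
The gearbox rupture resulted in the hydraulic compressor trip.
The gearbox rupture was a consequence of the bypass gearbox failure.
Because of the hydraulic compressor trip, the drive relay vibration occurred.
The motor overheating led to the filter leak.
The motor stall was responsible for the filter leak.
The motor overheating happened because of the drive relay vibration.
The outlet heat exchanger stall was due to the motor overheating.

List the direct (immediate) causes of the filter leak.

Upstream contributors include the gearbox rupture, the hydraulic compressor trip, the drive relay vibration, but only the bypass gearbox failure, the motor overheating, the motor stall feed directly into the filter leak.

the bypass gearbox failure, the motor overheating, the motor stall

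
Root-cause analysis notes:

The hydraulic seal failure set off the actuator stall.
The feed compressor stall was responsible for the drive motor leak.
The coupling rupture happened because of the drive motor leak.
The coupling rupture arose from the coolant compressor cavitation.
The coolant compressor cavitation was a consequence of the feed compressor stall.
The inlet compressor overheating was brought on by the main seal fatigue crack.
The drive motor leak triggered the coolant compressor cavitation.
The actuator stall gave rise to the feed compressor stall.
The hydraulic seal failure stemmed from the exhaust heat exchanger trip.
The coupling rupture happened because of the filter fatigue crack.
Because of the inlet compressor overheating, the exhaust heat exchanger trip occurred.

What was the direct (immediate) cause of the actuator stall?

Upstream contributors include the main seal fatigue crack, the inlet compressor overheating, the exhaust heat exchanger trip, but only the hydraulic seal failure feeds directly into the actuator stall.

the hydraulic seal failure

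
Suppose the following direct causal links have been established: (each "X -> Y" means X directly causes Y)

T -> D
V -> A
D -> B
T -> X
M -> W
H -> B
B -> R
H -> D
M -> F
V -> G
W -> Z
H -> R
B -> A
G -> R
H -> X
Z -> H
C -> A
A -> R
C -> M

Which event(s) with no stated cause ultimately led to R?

Tracing upstream from R: R ← A ← C.
A separate upstream branch: R ← B ← D ← T.
A separate upstream branch: R ← A ← V.
Each of those chain origins has no stated cause.

C, T, V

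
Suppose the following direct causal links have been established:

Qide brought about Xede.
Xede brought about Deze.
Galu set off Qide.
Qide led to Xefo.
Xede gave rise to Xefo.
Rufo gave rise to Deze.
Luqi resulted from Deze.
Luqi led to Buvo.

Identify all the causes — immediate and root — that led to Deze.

Galu, Qide, Rufo, Xede

Immediate causes of Deze: Xede, Rufo.
Further upstream: Galu, Qide.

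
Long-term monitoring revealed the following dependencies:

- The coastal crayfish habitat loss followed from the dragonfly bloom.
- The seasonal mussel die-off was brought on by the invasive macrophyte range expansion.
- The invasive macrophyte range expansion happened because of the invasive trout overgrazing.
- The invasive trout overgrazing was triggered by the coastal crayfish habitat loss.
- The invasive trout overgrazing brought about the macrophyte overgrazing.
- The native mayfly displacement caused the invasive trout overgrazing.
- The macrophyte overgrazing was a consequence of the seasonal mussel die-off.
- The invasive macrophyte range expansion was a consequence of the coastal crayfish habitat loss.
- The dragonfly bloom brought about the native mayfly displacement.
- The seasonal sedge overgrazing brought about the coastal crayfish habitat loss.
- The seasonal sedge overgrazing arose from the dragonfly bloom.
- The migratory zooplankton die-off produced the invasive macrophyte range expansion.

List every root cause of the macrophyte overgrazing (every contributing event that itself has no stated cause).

Tracing upstream from the macrophyte overgrazing: the macrophyte overgrazing ← the invasive trout overgrazing ← the native mayfly displacement ← the dragonfly bloom.
A separate upstream branch: the macrophyte overgrazing ← the seasonal mussel die-off ← the invasive macrophyte range expansion ← the migratory zooplankton die-off.
Each of those chain origins has no stated cause.

the dragonfly bloom, the migratory zooplankton die-off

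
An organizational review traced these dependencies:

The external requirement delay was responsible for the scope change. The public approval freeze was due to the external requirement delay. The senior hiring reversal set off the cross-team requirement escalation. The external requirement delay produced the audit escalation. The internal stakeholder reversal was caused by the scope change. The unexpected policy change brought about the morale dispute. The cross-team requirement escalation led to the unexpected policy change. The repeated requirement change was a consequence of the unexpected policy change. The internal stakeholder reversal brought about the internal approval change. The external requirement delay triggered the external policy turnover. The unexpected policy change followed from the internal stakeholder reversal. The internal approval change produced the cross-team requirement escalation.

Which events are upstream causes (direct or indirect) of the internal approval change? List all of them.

the external requirement delay, the internal stakeholder reversal, the scope change

Immediate cause of the internal approval change: the internal stakeholder reversal.
Further upstream: the external requirement delay, the scope change.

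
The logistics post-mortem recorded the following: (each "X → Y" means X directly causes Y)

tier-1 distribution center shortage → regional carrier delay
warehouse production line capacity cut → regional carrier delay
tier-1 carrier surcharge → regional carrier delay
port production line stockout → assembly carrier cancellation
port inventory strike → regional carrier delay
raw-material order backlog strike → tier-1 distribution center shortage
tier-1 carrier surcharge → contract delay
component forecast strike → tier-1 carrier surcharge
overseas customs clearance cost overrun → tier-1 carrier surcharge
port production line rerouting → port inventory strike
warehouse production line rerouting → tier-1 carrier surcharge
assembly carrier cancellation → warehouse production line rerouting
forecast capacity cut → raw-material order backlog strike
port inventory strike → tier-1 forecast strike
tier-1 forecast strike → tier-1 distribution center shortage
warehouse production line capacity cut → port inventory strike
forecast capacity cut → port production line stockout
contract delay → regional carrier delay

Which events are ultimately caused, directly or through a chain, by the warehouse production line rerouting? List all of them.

the contract delay, the regional carrier delay, the tier-1 carrier surcharge

Direct effects: the tier-1 carrier surcharge.
2 steps out: the contract delay, the regional carrier delay.
Not reachable from it: the forecast capacity cut, the warehouse production line capacity cut, the port production line stockout, the component forecast strike, the raw-material order backlog strike, the port production line rerouting, the assembly carrier cancellation, the overseas customs clearance cost overrun, the port inventory strike, the tier-1 forecast strike, the tier-1 distribution center shortage.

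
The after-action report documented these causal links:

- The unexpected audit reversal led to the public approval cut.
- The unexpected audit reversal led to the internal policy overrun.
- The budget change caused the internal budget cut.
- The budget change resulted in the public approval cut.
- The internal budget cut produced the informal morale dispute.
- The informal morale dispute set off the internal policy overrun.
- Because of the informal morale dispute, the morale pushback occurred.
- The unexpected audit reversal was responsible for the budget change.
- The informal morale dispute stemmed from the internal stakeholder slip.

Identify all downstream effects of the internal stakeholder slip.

Direct effects: the informal morale dispute.
2 steps out: the internal policy overrun, the morale pushback.
Not reachable from it: the unexpected audit reversal, the budget change, the public approval cut, the internal budget cut.

the informal morale dispute, the internal policy overrun, the morale pushback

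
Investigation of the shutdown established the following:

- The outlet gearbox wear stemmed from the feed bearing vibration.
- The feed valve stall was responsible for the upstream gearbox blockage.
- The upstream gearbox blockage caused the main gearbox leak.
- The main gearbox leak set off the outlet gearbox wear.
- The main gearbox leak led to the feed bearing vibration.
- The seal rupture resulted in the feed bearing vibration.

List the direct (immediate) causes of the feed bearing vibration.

the main gearbox leak, the seal rupture

Upstream contributors include the feed valve stall, the upstream gearbox blockage, but only the main gearbox leak, the seal rupture feed directly into the feed bearing vibration.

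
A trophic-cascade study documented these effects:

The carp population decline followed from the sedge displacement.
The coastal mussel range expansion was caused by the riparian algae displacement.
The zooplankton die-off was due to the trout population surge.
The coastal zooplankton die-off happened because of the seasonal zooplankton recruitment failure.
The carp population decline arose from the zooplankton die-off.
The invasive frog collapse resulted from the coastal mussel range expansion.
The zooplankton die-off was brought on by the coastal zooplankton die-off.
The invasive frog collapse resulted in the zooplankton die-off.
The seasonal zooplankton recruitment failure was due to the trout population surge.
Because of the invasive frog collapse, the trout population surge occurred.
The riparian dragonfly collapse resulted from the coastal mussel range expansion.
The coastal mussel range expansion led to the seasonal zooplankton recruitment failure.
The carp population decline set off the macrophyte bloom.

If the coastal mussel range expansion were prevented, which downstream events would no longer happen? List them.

Downstream of the coastal mussel range expansion: the riparian dragonfly collapse, the invasive frog collapse, the trout population surge, the seasonal zooplankton recruitment failure, the coastal zooplankton die-off, the zooplankton die-off, the carp population decline, the macrophyte bloom.
Of those, still caused via another path: the carp population decline, the macrophyte bloom.
The remainder have no surviving cause.

the coastal zooplankton die-off, the invasive frog collapse, the riparian dragonfly collapse, the seasonal zooplankton recruitment failure, the trout population surge, the zooplankton die-off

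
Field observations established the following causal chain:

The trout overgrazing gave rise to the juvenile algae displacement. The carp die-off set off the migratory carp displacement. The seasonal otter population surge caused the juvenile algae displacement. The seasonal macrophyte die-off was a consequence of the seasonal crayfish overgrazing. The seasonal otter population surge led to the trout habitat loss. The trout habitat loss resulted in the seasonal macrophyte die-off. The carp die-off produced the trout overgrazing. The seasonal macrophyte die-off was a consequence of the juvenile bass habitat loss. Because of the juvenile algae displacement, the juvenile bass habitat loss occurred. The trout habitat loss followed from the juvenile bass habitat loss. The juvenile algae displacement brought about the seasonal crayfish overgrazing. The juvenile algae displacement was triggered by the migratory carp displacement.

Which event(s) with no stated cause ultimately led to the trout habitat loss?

the carp die-off, the seasonal otter population surge

Tracing upstream from the trout habitat loss: the trout habitat loss ← the seasonal otter population surge.
A separate upstream branch: the trout habitat loss ← the juvenile bass habitat loss ← the juvenile algae displacement ← the migratory carp displacement ← the carp die-off.
Each of those chain origins has no stated cause.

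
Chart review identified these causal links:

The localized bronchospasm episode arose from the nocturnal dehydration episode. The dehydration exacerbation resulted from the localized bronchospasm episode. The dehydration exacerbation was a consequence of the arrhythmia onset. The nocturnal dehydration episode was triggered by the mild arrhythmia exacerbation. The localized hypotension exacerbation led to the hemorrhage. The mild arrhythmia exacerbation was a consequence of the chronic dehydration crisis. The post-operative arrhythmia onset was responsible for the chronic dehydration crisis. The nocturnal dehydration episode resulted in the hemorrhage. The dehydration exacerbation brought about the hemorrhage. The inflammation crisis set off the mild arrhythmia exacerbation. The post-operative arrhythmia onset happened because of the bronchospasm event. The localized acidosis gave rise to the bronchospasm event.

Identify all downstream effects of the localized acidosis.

the bronchospasm event, the chronic dehydration crisis, the dehydration exacerbation, the hemorrhage, the localized bronchospasm episode, the mild arrhythmia exacerbation, the nocturnal dehydration episode, the post-operative arrhythmia onset

Direct effects: the bronchospasm event.
2 steps out: the post-operative arrhythmia onset.
3 steps out: the chronic dehydration crisis.
4 steps out: the mild arrhythmia exacerbation.
5 steps out: the nocturnal dehydration episode.
6 steps out: the localized bronchospasm episode, the hemorrhage.
7 steps out: the dehydration exacerbation.
Not reachable from it: the inflammation crisis, the localized hypotension exacerbation, the arrhythmia onset.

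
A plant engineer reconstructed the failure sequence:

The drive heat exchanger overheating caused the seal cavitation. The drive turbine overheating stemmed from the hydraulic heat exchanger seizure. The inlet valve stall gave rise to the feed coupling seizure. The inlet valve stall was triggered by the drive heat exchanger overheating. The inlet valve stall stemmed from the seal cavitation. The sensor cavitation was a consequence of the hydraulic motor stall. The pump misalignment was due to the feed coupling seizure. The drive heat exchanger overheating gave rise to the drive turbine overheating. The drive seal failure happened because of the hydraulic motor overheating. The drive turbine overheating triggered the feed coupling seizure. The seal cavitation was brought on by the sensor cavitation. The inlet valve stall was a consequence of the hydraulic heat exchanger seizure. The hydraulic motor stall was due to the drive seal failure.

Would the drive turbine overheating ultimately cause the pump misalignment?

Yes

There is a causal chain: the drive turbine overheating → the feed coupling seizure → the pump misalignment.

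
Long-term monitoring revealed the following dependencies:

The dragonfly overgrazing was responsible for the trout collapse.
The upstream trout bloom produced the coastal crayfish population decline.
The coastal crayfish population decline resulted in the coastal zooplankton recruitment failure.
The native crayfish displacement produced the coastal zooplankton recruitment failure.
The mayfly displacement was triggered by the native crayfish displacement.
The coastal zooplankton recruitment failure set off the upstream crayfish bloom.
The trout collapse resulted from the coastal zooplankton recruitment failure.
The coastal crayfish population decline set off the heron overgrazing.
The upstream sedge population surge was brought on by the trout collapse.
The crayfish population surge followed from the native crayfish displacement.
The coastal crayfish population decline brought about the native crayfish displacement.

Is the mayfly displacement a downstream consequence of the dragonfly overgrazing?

The dragonfly overgrazing leads to the trout collapse, the upstream sedge population surge; the mayfly displacement is not among them.

No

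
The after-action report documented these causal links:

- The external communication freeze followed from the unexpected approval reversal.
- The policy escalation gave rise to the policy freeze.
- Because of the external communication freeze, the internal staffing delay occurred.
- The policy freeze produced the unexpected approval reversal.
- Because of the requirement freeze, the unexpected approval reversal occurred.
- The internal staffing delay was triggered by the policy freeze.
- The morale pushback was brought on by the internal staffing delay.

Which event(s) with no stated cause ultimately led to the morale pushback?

the policy escalation, the requirement freeze

Tracing upstream from the morale pushback: the morale pushback ← the internal staffing delay ← the policy freeze ← the policy escalation.
A separate upstream branch: the morale pushback ← the internal staffing delay ← the external communication freeze ← the unexpected approval reversal ← the requirement freeze.
Each of those chain origins has no stated cause.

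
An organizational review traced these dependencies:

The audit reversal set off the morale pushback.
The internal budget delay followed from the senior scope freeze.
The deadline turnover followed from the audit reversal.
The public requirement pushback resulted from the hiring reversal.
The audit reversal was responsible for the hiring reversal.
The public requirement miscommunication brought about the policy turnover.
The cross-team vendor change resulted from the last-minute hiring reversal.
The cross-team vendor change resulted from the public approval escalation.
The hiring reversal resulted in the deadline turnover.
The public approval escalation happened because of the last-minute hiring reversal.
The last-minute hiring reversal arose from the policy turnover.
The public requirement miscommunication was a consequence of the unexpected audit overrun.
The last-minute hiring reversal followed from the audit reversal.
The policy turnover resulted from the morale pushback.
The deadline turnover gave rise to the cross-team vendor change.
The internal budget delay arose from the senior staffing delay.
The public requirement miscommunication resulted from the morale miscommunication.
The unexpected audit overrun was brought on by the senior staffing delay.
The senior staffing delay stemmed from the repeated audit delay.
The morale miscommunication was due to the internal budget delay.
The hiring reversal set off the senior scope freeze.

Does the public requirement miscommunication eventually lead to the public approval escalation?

Yes

There is a causal chain: the public requirement miscommunication → the policy turnover → the last-minute hiring reversal → the public approval escalation.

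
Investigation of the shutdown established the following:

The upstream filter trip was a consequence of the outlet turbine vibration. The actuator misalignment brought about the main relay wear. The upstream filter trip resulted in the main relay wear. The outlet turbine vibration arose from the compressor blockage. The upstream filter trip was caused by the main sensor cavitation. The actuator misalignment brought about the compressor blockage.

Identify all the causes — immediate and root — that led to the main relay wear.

Immediate causes of the main relay wear: the actuator misalignment, the upstream filter trip.
Further upstream: the compressor blockage, the main sensor cavitation, the outlet turbine vibration.

the actuator misalignment, the compressor blockage, the main sensor cavitation, the outlet turbine vibration, the upstream filter trip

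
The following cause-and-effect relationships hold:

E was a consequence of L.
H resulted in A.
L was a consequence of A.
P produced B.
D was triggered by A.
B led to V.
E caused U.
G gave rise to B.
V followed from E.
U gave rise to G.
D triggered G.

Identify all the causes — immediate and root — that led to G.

A, D, E, H, L, U

Immediate causes of G: D, U.
Further upstream: H, A, L, E.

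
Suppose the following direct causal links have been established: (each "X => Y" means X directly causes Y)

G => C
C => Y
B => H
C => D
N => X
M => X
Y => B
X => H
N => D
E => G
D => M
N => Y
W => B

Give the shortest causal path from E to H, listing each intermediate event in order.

E → G
G → C
C → Y
Y → B
B → H
Length: 5 steps.

E → G → C → Y → B → H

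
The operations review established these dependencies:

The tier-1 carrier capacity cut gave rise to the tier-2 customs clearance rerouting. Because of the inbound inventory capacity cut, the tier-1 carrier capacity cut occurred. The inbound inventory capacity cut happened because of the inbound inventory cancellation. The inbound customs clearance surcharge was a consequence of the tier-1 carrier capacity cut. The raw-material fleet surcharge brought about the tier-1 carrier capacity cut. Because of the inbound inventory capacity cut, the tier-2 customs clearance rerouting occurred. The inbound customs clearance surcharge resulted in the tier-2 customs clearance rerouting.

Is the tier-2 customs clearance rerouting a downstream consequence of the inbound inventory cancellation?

There is a causal chain: the inbound inventory cancellation → the inbound inventory capacity cut → the tier-2 customs clearance rerouting.

Yes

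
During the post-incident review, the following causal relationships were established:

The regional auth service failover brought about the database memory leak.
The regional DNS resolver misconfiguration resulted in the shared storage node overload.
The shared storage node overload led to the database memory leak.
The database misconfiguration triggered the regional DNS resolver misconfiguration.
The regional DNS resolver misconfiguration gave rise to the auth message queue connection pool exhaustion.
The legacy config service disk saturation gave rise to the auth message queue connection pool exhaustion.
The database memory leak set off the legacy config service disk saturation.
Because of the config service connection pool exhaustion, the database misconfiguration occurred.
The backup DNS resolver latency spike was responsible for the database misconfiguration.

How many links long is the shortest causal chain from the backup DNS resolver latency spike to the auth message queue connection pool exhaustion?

3

Shortest chain: the backup DNS resolver latency spike → the database misconfiguration → the regional DNS resolver misconfiguration → the auth message queue connection pool exhaustion.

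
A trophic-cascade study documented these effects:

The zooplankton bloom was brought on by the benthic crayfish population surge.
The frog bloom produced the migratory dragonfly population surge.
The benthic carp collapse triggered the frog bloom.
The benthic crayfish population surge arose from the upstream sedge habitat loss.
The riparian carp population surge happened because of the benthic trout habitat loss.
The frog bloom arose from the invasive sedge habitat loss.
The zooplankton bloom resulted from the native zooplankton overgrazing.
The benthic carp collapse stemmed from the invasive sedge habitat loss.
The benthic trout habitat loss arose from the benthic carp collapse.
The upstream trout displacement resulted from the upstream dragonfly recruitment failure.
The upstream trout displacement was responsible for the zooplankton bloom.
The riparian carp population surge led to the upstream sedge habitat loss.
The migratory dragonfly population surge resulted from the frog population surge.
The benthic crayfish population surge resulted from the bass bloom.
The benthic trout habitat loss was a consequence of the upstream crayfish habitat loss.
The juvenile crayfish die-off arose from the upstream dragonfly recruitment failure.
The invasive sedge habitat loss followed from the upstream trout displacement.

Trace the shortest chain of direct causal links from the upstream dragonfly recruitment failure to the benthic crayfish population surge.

the upstream dragonfly recruitment failure → the upstream trout displacement
the upstream trout displacement → the invasive sedge habitat loss
the invasive sedge habitat loss → the benthic carp collapse
the benthic carp collapse → the benthic trout habitat loss
the benthic trout habitat loss → the riparian carp population surge
the riparian carp population surge → the upstream sedge habitat loss
the upstream sedge habitat loss → the benthic crayfish population surge
Length: 7 steps.

the upstream dragonfly recruitment failure → the upstream trout displacement → the invasive sedge habitat loss → the benthic carp collapse → the benthic trout habitat loss → the riparian carp population surge → the upstream sedge habitat loss → the benthic crayfish population surge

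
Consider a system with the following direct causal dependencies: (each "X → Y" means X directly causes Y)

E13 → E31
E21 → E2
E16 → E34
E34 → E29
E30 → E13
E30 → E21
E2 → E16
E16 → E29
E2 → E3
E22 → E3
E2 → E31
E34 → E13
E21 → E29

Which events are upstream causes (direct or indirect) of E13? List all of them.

Immediate causes of E13: E30, E34.
Further upstream: E21, E2, E16.

E16, E2, E21, E30, E34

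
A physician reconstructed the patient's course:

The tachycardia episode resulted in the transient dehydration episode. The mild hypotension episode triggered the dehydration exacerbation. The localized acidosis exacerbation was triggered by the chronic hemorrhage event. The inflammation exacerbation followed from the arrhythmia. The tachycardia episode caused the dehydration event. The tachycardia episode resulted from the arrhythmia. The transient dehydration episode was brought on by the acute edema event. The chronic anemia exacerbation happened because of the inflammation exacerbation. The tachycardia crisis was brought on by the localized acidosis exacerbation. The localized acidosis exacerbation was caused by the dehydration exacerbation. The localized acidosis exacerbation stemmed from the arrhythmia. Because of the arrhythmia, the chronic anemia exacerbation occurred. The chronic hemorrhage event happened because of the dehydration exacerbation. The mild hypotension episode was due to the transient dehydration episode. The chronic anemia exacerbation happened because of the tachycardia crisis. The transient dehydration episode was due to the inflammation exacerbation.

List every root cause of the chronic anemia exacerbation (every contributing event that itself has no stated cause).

the acute edema event, the arrhythmia

Tracing upstream from the chronic anemia exacerbation: the chronic anemia exacerbation ← the arrhythmia.
A separate upstream branch: the chronic anemia exacerbation ← the tachycardia crisis ← the localized acidosis exacerbation ← the dehydration exacerbation ← the mild hypotension episode ← the transient dehydration episode ← the acute edema event.
Each of those chain origins has no stated cause.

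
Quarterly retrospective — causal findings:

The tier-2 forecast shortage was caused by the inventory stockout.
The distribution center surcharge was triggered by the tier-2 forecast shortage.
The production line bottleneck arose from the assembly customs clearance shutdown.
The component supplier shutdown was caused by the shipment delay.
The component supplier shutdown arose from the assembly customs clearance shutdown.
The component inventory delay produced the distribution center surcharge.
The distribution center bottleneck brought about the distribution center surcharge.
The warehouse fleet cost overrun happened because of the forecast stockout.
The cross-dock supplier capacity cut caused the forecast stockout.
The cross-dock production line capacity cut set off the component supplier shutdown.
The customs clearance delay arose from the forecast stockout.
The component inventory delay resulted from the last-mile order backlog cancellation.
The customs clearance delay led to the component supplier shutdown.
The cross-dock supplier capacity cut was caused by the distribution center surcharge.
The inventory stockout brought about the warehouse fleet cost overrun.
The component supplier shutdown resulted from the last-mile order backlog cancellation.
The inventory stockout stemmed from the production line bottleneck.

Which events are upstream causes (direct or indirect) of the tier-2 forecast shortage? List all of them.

the assembly customs clearance shutdown, the inventory stockout, the production line bottleneck

Immediate cause of the tier-2 forecast shortage: the inventory stockout.
Further upstream: the assembly customs clearance shutdown, the production line bottleneck.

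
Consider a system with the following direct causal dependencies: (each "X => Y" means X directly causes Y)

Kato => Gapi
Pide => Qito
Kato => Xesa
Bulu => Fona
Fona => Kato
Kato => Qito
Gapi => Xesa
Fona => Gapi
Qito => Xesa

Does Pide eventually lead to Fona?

Pide leads to Qito, Xesa; Fona is not among them.

No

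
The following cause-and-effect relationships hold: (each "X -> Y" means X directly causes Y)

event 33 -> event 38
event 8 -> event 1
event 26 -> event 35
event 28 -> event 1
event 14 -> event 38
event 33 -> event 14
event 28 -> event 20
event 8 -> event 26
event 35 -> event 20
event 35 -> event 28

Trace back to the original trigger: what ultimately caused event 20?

event 8

Tracing upstream from event 20: event 20 ← event 35 ← event 26 ← event 8.
Event 8 has no stated cause, so it is the root.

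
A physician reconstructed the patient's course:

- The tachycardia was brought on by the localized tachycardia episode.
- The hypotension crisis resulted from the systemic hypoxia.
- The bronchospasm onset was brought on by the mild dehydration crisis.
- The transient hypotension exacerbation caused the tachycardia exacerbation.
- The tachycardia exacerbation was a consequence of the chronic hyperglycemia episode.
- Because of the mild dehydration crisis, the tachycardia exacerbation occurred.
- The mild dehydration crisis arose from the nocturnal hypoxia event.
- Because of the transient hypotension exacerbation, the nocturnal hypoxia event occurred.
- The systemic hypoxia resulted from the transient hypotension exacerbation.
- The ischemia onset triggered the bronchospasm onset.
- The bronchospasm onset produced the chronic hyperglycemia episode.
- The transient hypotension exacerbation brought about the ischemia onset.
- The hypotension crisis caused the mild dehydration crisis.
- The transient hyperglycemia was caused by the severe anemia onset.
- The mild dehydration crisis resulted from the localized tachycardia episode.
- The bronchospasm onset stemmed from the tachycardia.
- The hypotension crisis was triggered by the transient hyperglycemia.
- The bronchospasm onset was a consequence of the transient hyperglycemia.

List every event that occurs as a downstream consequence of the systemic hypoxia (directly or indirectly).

the bronchospasm onset, the chronic hyperglycemia episode, the hypotension crisis, the mild dehydration crisis, the tachycardia exacerbation

Direct effects: the hypotension crisis.
2 steps out: the mild dehydration crisis.
3 steps out: the bronchospasm onset, the tachycardia exacerbation.
4 steps out: the chronic hyperglycemia episode.
Not reachable from it: the transient hypotension exacerbation, the severe anemia onset, the ischemia onset, the nocturnal hypoxia event, the transient hyperglycemia, the localized tachycardia episode, the tachycardia.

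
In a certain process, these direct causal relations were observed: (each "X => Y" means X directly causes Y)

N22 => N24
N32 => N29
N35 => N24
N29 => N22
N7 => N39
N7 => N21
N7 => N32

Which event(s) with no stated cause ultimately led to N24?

N35, N7

Tracing upstream from N24: N24 ← N22 ← N29 ← N32 ← N7.
A separate upstream branch: N24 ← N35.
Each of those chain origins has no stated cause.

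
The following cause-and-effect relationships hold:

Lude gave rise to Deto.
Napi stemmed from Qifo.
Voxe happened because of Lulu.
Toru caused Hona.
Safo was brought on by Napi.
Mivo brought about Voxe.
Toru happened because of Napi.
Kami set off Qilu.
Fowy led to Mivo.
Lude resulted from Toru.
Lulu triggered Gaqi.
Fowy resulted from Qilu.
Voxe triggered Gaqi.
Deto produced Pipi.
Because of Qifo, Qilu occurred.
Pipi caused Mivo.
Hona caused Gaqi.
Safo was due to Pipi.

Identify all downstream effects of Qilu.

Direct effects: Fowy.
2 steps out: Mivo.
3 steps out: Voxe.
4 steps out: Gaqi.
Not reachable from it: Qifo, Napi, Toru, Lude, Kami, Deto, Hona, Pipi, Safo, Lulu.

Fowy, Gaqi, Mivo, Voxe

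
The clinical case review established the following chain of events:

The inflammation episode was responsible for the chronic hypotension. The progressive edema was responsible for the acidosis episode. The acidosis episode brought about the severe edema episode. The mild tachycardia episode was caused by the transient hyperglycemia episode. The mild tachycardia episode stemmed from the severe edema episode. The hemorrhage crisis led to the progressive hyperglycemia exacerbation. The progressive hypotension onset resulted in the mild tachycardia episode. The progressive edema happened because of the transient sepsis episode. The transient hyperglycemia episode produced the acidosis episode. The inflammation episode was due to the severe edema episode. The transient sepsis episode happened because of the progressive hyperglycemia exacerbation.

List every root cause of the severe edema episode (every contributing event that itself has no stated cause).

the hemorrhage crisis, the transient hyperglycemia episode

Tracing upstream from the severe edema episode: the severe edema episode ← the acidosis episode ← the progressive edema ← the transient sepsis episode ← the progressive hyperglycemia exacerbation ← the hemorrhage crisis.
A separate upstream branch: the severe edema episode ← the acidosis episode ← the transient hyperglycemia episode.
Each of those chain origins has no stated cause.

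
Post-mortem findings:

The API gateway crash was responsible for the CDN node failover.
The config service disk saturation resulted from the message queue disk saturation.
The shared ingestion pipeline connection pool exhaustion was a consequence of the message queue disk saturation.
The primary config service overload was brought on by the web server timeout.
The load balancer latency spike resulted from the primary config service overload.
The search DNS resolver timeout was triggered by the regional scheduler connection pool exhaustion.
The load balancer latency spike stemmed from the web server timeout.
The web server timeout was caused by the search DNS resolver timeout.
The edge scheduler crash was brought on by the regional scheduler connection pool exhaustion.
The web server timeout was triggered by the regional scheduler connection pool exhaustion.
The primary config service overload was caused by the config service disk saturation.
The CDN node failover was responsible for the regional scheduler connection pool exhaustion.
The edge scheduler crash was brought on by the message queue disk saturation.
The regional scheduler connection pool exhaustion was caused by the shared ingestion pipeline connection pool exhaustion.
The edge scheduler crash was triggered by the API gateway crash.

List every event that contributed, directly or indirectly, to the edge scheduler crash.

Immediate causes of the edge scheduler crash: the API gateway crash, the message queue disk saturation, the regional scheduler connection pool exhaustion.
Further upstream: the CDN node failover, the shared ingestion pipeline connection pool exhaustion.

the API gateway crash, the CDN node failover, the message queue disk saturation, the regional scheduler connection pool exhaustion, the shared ingestion pipeline connection pool exhaustion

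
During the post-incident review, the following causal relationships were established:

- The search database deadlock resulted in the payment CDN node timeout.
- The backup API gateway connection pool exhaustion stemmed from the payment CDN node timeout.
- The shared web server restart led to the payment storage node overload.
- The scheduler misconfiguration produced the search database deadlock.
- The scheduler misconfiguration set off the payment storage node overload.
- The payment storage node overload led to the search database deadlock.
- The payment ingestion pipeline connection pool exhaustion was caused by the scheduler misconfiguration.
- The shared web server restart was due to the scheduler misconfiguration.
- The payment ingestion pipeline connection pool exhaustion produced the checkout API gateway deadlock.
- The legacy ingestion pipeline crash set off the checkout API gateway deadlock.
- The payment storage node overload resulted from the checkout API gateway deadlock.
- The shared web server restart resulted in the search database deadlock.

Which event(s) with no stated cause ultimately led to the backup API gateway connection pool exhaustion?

Tracing upstream from the backup API gateway connection pool exhaustion: the backup API gateway connection pool exhaustion ← the payment CDN node timeout ← the search database deadlock ← the scheduler misconfiguration.
A separate upstream branch: the backup API gateway connection pool exhaustion ← the payment CDN node timeout ← the search database deadlock ← the payment storage node overload ← the checkout API gateway deadlock ← the legacy ingestion pipeline crash.
Each of those chain origins has no stated cause.

the legacy ingestion pipeline crash, the scheduler misconfiguration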